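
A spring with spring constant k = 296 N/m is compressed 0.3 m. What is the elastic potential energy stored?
PE = ½kx² = ½×296×0.3² = 13.32 J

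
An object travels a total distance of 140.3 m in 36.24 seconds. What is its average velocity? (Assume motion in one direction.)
v_avg = Δd / Δt = 140.3 / 36.24 = 3.87 m/s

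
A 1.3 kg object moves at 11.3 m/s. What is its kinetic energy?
KE = ½mv² = ½×1.3×11.3² = 82.9985 J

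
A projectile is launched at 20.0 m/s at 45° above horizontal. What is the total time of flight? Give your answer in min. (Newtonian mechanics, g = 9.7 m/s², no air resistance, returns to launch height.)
T = 2v₀sin(θ)/g (with unit conversion) = 0.0486 min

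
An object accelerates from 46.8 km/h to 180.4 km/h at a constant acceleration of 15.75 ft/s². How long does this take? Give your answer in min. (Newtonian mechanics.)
t = (v - v₀)/a (with unit conversion) = 0.1288 min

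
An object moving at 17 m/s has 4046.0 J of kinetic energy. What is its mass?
KE = ½mv² → m = 2KE/v² = 2×4046.0/17² = 28.0 kg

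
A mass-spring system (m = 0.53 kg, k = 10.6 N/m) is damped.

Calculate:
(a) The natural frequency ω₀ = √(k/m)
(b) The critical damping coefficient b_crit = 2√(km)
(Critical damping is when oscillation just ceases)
ω₀ = √(k/m) = √(10.6/0.53) = 4.472 rad/s
b_crit = 2√(km) = 2√(10.6×0.53) = 4.74 kg/s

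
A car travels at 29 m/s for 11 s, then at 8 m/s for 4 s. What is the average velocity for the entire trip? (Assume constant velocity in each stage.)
d₁ = v₁t₁ = 29 × 11 = 319 m
d₂ = v₂t₂ = 8 × 4 = 32 m
d_total = 351 m, t_total = 15 s
v_avg = d_total/t_total = 351/15 = 23.4 m/s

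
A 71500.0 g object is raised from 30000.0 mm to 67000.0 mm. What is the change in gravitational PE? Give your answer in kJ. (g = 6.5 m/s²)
ΔPE = mg(h₂ − h₁) = 71.5 kg × 6.5 m/s² × (67 − 30) m = 1.72e+04 J = 17.2 kJ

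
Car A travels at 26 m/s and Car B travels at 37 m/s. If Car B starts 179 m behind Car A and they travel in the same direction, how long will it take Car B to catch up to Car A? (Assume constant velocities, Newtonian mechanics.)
Relative speed: v_rel = 37 - 26 = 11 m/s
Time to catch: t = d₀/v_rel = 179/11 = 16.27 s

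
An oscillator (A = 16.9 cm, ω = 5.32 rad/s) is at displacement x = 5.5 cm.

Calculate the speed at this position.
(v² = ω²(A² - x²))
v = ω√(A² − x²) = 5.32×√(0.169² − 0.055²) = 0.8501 m/s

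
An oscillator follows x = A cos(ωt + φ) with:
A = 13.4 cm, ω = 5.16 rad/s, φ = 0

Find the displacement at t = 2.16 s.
x = A cos(ωt + φ) = 13.4×cos(5.16×2.16 + 0) = 2.003 cm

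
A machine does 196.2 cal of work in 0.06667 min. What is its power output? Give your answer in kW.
P = W/t = 820.9 J / 4 s = 205.2 W = 0.2052 kW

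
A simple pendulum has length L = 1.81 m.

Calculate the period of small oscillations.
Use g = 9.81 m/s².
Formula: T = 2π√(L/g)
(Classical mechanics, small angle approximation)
T = 2π√(L/g) = 2π√(1.81/9.81) = 2.699 s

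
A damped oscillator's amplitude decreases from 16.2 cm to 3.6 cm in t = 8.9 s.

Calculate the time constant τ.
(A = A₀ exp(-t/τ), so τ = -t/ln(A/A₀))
A/A₀ = 3.6/16.2 = 0.2222; ln(A/A₀) = -1.504
τ = −t/ln(A/A₀) = −8.9/-1.504 = 5.917 s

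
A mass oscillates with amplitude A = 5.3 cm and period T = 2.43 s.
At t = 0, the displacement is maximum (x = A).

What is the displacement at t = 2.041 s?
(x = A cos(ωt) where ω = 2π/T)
ω = 2π/T = 2π/2.43 = 2.586 rad/s
x = A cos(ωt) = 5.3×cos(2.586×2.041) = 2.838 cm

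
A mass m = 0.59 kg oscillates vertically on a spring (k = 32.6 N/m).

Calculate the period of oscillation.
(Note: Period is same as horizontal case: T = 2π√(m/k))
T = 2π√(m/k) = 2π√(0.59/32.6) = 0.8453 s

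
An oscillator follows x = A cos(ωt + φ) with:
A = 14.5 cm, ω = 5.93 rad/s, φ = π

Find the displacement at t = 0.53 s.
x = A cos(ωt + φ) = 14.5×cos(5.93×0.53 + π) = 14.5 cm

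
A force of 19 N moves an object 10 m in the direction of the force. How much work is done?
W = Fd = 19×10 = 190.0 J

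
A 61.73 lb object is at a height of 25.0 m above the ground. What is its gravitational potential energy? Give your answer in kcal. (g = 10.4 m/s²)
PE = mgh = 28 kg × 10.4 m/s² × 25 m = 7280 J = 1.74 kcal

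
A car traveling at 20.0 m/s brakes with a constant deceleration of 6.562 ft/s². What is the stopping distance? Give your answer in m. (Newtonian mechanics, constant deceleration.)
d = v₀² / (2a) (with unit conversion) = 100.0 m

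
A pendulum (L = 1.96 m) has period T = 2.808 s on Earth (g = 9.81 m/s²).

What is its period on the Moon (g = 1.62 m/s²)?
T = 2π√(L/g), so T_moon/T_earth = √(g_earth/g_moon)
T_moon = 2π√(1.96/1.62) = 6.911 s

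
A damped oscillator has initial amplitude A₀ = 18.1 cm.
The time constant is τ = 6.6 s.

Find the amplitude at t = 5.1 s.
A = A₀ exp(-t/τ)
A = A₀ exp(−t/τ) = 18.1×exp(−5.1/6.6) = 8.358 cm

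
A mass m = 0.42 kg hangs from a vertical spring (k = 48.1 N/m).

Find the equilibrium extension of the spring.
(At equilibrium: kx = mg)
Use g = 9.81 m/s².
x_eq = mg/k = 0.42×9.81/48.1 = 0.08566 m = 8.566 cm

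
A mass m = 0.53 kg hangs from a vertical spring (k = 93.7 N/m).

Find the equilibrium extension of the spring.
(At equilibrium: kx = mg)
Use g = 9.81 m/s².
x_eq = mg/k = 0.53×9.81/93.7 = 0.05549 m = 5.549 cm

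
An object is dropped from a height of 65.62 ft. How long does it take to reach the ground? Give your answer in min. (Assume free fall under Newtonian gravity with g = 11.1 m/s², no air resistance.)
t = √(2h/g) (with unit conversion) = 0.03164 min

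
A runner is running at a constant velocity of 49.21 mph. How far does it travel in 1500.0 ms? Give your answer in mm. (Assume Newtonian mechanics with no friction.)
d = vt (with unit conversion) = 33000.0 mm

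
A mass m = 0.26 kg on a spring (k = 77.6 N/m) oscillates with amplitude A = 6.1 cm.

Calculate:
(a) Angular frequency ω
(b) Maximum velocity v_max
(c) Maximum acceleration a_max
ω = √(k/m) = √(77.6/0.26) = 17.28 rad/s
v_max = ωA = 17.28×0.061 = 1.054 m/s
a_max = ω²A = 17.28²×0.061 = 18.21 m/s²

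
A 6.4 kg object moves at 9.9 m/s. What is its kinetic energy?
KE = ½mv² = ½×6.4×9.9² = 313.632 J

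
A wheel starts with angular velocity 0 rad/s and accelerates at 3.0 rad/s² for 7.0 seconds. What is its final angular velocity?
ω = ω₀ + αt = 0 + 3.0 × 7.0 = 21.0 rad/s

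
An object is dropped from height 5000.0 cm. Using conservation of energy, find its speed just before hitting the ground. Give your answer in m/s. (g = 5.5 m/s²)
mgh = ½mv² → v = √(2gh) = √(2×5.5×50) = 23.45 m/s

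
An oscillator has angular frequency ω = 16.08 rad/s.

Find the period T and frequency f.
T = 2π/ω = 2π/16.08 = 0.3907 s; f = ω/2π = 2.559 Hz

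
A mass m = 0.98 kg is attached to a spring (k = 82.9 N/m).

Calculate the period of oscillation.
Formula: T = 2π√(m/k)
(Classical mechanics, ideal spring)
T = 2π√(m/k) = 2π√(0.98/82.9) = 0.6831 s; f = 1/T = 1.464 Hz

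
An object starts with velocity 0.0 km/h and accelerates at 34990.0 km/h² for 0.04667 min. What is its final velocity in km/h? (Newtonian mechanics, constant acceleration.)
v = v₀ + at (with unit conversion) = 27.22 km/h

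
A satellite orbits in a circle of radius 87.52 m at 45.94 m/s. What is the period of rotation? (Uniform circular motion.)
T = 2πr/v = 2π×87.52/45.94 = 11.97 s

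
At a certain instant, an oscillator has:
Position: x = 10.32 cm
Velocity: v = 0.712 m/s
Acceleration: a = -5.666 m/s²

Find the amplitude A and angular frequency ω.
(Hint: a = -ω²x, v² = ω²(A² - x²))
a = −ω²x → ω = √(|a|/x) = √(5.666/0.1032) = 7.41 rad/s
v² = ω²(A² − x²) → A = √(x² + v²/ω²) = √(0.1032² + 0.712²/7.41²) = 0.141 m = 14.1 cm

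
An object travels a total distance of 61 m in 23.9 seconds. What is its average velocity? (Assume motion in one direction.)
v_avg = Δd / Δt = 61 / 23.9 = 2.55 m/s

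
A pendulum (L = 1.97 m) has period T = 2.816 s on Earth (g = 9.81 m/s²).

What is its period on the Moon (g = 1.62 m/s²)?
T = 2π√(L/g), so T_moon/T_earth = √(g_earth/g_moon)
T_moon = 2π√(1.97/1.62) = 6.929 s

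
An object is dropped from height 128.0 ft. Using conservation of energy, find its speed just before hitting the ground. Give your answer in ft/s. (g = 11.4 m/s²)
mgh = ½mv² → v = √(2gh) = √(2×11.4×39.01) = 29.82 m/s = 97.85 ft/s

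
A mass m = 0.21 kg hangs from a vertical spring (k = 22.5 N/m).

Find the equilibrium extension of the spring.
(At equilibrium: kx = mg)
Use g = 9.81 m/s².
x_eq = mg/k = 0.21×9.81/22.5 = 0.09156 m = 9.156 cm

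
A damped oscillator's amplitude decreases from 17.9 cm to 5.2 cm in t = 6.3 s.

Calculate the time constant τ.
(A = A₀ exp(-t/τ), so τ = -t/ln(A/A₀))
A/A₀ = 5.2/17.9 = 0.2905; ln(A/A₀) = -1.236
τ = −t/ln(A/A₀) = −6.3/-1.236 = 5.097 s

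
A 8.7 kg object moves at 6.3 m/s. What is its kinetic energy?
KE = ½mv² = ½×8.7×6.3² = 172.6515 J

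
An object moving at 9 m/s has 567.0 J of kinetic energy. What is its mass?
KE = ½mv² → m = 2KE/v² = 2×567.0/9² = 14.0 kg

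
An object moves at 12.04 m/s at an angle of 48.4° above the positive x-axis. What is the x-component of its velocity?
vₓ = v cos(θ) = 12.04 × cos(48.4°) = 7.99 m/s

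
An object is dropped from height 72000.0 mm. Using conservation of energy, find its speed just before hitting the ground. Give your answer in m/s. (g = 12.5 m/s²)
mgh = ½mv² → v = √(2gh) = √(2×12.5×72) = 42.43 m/s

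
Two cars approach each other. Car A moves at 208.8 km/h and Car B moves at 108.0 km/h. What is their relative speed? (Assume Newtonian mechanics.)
v_rel = v_A + v_B = 208.8 + 108.0 = 316.8 km/h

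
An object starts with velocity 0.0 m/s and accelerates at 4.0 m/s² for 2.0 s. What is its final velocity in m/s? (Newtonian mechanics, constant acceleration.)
v = v₀ + at = 8.0 m/s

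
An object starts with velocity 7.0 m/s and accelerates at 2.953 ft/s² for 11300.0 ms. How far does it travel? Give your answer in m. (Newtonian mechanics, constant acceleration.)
d = v₀t + ½at² (with unit conversion) = 136.6 m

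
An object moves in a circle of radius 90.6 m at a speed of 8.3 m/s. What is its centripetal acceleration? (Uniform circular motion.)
a_c = v²/r = 8.3²/90.6 = 68.89/90.6 = 0.76 m/s²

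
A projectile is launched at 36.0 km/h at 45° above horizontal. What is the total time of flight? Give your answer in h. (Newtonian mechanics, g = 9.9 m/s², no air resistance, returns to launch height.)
T = 2v₀sin(θ)/g (with unit conversion) = 0.0003968 h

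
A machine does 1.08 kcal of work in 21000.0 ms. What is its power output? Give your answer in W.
P = W/t = 4519 J / 21 s = 215.2 W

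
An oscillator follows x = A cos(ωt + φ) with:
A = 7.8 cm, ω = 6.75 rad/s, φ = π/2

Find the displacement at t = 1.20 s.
x = A cos(ωt + φ) = 7.8×cos(6.75×1.2 + π/2) = -7.565 cm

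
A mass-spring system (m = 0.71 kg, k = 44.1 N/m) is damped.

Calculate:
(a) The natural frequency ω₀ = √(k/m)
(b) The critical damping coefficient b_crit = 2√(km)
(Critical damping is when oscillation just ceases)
ω₀ = √(k/m) = √(44.1/0.71) = 7.881 rad/s
b_crit = 2√(km) = 2√(44.1×0.71) = 11.19 kg/s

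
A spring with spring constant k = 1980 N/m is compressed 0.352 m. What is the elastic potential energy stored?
PE = ½kx² = ½×1980×0.352² = 122.7 J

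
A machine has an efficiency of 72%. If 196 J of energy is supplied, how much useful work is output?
W_out = η × W_in = 0.72 × 196 = 141.12 J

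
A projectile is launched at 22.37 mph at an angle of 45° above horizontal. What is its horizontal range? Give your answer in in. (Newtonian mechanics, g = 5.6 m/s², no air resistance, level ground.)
R = v₀² sin(2θ) / g (with unit conversion) = 703.1 in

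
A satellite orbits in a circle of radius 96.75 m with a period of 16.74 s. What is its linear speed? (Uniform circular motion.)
v = 2πr/T = 2π×96.75/16.74 = 36.31 m/s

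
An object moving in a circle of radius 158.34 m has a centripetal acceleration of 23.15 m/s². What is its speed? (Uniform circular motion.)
v = √(a_c × r) = √(23.15 × 158.34) = 60.54 m/s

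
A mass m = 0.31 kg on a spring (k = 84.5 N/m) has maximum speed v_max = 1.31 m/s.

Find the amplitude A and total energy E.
½mv²_max = ½kA² → A = v_max√(m/k) = 1.31×√(0.31/84.5) = 0.07935 m = 7.935 cm
E = ½mv²_max = ½×0.31×1.31² = 0.266 J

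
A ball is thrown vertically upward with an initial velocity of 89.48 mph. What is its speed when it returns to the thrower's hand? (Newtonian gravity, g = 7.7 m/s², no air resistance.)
By conservation of energy, the ball returns at the same speed = 89.48 mph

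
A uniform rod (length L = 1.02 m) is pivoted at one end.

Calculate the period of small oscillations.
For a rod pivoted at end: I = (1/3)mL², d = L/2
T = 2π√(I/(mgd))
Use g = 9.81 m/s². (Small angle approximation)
I/m = (1/3)L² = 0.3468 m²; d = L/2 = 0.51 m
T = 2π√(I/(mgd)) = 2π√(0.3468/(9.81×0.51)) = 1.654 s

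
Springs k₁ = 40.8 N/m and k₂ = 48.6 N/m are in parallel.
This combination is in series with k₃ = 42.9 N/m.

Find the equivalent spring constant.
k₁₂ = k₁ + k₂ = 89.4 N/m (parallel)
1/k_eq = 1/k₁₂ + 1/k₃ → k_eq = 28.99 N/m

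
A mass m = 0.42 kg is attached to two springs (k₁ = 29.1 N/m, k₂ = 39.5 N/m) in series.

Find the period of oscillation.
k_eq = k₁k₂/(k₁+k₂) = 16.76 N/m
T = 2π√(m/k_eq) = 2π√(0.42/16.76) = 0.9948 s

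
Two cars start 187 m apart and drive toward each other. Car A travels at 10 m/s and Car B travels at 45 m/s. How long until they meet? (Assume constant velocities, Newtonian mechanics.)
Combined speed: v_combined = 10 + 45 = 55 m/s
Time to meet: t = d/55 = 187/55 = 3.4 s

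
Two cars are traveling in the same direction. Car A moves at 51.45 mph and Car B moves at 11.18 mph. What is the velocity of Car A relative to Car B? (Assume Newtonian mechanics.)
v_rel = v_A - v_B = 51.45 - 11.18 = 40.27 mph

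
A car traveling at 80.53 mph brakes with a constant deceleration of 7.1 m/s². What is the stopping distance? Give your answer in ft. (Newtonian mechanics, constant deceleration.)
d = v₀² / (2a) (with unit conversion) = 299.4 ft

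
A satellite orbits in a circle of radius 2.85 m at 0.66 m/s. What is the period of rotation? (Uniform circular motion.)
T = 2πr/v = 2π×2.85/0.66 = 27.13 s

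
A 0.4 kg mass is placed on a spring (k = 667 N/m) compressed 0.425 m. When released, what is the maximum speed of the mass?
½kx² = ½mv² → v = x√(k/m) = 0.425×√(667/0.4) = 17.35 m/s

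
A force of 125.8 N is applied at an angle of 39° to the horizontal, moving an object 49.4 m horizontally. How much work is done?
W = Fd cosθ = 125.8×49.4×cos(39°) = 4829.6 J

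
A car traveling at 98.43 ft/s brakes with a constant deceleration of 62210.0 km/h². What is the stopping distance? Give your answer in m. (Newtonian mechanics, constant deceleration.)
d = v₀² / (2a) (with unit conversion) = 93.76 m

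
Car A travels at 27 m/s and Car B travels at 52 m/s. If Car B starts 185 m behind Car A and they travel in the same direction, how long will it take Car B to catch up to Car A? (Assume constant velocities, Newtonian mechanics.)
Relative speed: v_rel = 52 - 27 = 25 m/s
Time to catch: t = d₀/v_rel = 185/25 = 7.4 s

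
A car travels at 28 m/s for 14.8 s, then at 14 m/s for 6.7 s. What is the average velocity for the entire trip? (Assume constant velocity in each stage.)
d₁ = v₁t₁ = 28 × 14.8 = 414.4 m
d₂ = v₂t₂ = 14 × 6.7 = 93.8 m
d_total = 508.2 m, t_total = 21.5 s
v_avg = d_total/t_total = 508.2/21.5 = 23.64 m/s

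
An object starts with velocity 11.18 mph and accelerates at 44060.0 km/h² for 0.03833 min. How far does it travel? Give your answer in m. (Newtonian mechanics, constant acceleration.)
d = v₀t + ½at² (with unit conversion) = 20.48 m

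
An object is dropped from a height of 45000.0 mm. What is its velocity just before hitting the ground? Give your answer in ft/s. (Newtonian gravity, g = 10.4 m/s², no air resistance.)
v = √(2gh) (with unit conversion) = 100.4 ft/s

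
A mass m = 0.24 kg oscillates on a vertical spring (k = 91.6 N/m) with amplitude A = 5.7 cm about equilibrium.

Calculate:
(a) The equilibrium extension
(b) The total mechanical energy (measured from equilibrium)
x_eq = mg/k = 0.24×9.81/91.6 = 0.0257 m = 2.57 cm
E = ½kA² = ½×91.6×(0.057)² = 0.1488 J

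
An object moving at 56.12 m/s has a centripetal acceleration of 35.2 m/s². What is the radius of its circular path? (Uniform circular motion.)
r = v²/a_c = 56.12²/35.2 = 89.47 m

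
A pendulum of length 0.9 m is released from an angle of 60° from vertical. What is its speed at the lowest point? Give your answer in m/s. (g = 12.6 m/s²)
h = L(1 − cosθ) = 0.9×(1 − cos60°) = 0.45 m
v = √(2gh) = √(2×12.6×0.45) = 3.367 m/s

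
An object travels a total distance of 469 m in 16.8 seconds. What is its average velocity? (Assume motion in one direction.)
v_avg = Δd / Δt = 469 / 16.8 = 27.92 m/s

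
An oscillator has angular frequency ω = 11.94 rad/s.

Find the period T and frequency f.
T = 2π/ω = 2π/11.94 = 0.5262 s; f = ω/2π = 1.9 Hz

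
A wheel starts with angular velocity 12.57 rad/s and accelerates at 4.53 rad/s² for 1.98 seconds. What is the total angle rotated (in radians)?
θ = ω₀t + ½αt² = 12.57×1.98 + ½×4.53×1.98² = 33.77 rad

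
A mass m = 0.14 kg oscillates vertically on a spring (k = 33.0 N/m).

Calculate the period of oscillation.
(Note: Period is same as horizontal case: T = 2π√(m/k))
T = 2π√(m/k) = 2π√(0.14/33.0) = 0.4092 s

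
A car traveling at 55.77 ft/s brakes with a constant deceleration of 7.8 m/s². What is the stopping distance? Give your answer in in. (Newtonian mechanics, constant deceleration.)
d = v₀² / (2a) (with unit conversion) = 729.2 in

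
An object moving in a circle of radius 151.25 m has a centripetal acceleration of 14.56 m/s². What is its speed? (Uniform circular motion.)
v = √(a_c × r) = √(14.56 × 151.25) = 46.93 m/s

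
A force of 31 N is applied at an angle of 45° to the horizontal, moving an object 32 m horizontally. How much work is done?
W = Fd cosθ = 31×32×cos(45°) = 701.45 J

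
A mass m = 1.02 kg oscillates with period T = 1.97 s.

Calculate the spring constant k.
T = 2π√(m/k) → k = m(2π/T)² = 1.02×(2π/1.97)² = 10.38 N/m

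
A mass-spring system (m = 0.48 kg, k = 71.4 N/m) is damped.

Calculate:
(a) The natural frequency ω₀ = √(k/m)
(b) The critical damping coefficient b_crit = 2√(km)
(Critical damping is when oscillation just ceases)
ω₀ = √(k/m) = √(71.4/0.48) = 12.2 rad/s
b_crit = 2√(km) = 2√(71.4×0.48) = 11.71 kg/s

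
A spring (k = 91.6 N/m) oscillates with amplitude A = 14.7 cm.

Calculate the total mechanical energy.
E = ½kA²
E = ½kA² = ½×91.6×(0.147)² = 0.9897 J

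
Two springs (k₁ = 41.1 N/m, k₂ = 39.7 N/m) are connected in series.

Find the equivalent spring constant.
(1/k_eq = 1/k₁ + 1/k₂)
1/k_eq = 1/41.1 + 1/39.7 = 0.04952; k_eq = 20.19 N/m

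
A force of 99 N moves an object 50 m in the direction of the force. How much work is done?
W = Fd = 99×50 = 4950.0 J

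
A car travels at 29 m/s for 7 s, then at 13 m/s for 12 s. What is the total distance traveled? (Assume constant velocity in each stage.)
d₁ = v₁t₁ = 29 × 7 = 203 m
d₂ = v₂t₂ = 13 × 12 = 156 m
d_total = 203 + 156 = 359 m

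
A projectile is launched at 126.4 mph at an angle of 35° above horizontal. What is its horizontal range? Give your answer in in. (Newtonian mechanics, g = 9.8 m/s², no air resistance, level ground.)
R = v₀² sin(2θ) / g (with unit conversion) = 12050.0 in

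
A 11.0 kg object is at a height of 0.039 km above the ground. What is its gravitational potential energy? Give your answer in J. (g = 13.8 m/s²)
PE = mgh = 11 kg × 13.8 m/s² × 39 m = 5920 J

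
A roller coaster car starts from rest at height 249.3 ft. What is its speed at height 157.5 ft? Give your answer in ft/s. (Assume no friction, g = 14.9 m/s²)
mgh₁ = ½mv₂² + mgh₂ → v₂ = √(2g(h₁−h₂)) = √(2×14.9×(75.99−48.01)) = 28.88 m/s = 94.74 ft/s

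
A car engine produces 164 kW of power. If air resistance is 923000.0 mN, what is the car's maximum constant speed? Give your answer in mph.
P = Fv → v = P/F = 164000 W / 923 N = 177.7 m/s = 397.5 mph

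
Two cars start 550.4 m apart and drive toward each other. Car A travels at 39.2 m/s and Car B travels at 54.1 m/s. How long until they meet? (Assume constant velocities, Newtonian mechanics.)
Combined speed: v_combined = 39.2 + 54.1 = 93.3 m/s
Time to meet: t = d/93.3 = 550.4/93.3 = 5.9 s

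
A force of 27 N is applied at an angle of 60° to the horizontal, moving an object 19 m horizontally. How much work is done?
W = Fd cosθ = 27×19×cos(60°) = 256.5 J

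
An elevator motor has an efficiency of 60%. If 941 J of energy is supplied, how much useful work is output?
W_out = η × W_in = 0.6 × 941 = 564.6 J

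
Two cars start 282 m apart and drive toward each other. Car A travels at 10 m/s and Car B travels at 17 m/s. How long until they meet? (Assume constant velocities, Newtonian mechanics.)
Combined speed: v_combined = 10 + 17 = 27 m/s
Time to meet: t = d/27 = 282/27 = 10.44 s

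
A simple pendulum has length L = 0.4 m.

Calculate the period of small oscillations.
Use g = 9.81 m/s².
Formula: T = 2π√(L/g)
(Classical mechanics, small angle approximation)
T = 2π√(L/g) = 2π√(0.4/9.81) = 1.269 s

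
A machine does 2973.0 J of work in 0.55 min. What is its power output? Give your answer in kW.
P = W/t = 2973 J / 33 s = 90.09 W = 0.09009 kW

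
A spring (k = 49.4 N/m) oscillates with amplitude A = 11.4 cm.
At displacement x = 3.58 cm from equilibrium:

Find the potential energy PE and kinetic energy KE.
E_total = ½kA² = ½×49.4×(0.114)² = 0.321 J
PE = ½kx² = ½×49.4×(0.0358)² = 0.03166 J
KE = E_total − PE = 0.2893 J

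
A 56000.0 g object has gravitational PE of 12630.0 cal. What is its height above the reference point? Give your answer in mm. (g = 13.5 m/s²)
PE = mgh → h = PE/(mg) = 5.284e+04 J / (56 kg × 13.5 m/s²) = 69.9 m = 69900.0 mm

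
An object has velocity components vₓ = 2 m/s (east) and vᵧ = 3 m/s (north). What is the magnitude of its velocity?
|v| = √(vₓ² + vᵧ²) = √(2² + 3²) = √(13) = 3.61 m/s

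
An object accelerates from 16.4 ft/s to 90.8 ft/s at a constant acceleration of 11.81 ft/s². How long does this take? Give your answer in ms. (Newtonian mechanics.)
t = (v - v₀)/a (with unit conversion) = 6300.0 ms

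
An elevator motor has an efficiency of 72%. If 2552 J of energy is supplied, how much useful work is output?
W_out = η × W_in = 0.72 × 2552 = 1837.4 J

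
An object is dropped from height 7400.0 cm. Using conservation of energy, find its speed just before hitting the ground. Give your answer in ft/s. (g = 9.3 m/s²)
mgh = ½mv² → v = √(2gh) = √(2×9.3×74) = 37.1 m/s = 121.7 ft/s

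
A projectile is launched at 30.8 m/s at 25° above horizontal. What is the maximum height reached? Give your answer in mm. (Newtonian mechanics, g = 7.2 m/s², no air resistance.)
H = v₀²sin²(θ)/(2g) (with unit conversion) = 11770.0 mm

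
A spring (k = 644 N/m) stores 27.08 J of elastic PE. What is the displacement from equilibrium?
PE = ½kx² → x = √(2PE/k) = √(2×27.08/644) = 0.29 m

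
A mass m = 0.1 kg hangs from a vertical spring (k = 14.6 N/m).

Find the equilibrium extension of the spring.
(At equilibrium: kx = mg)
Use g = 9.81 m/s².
x_eq = mg/k = 0.1×9.81/14.6 = 0.06719 m = 6.719 cm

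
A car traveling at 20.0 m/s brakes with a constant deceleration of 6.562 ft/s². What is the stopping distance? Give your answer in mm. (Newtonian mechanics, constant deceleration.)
d = v₀² / (2a) (with unit conversion) = 100000.0 mm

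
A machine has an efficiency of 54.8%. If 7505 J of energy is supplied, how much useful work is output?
W_out = η × W_in = 0.548 × 7505 = 4112.7 J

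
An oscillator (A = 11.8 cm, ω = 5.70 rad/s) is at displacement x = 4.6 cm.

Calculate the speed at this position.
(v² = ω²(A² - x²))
v = ω√(A² − x²) = 5.7×√(0.118² − 0.046²) = 0.6194 m/s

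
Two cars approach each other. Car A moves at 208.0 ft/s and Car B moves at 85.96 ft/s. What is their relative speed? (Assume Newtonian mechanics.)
v_rel = v_A + v_B = 208.0 + 85.96 = 294.0 ft/s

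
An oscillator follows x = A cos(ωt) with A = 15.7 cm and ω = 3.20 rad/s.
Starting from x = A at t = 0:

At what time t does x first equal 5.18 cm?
cos(ωt) = x/A = 5.18/15.7 = 0.3299
ωt = arccos(0.3299) = 1.235 rad
t = 1.235/3.2 = 0.3858 s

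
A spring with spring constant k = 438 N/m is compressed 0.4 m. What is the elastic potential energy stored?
PE = ½kx² = ½×438×0.4² = 35.04 J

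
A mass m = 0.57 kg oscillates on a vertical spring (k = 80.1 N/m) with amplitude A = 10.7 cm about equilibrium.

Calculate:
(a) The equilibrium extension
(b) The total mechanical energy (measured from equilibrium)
x_eq = mg/k = 0.57×9.81/80.1 = 0.06981 m = 6.981 cm
E = ½kA² = ½×80.1×(0.107)² = 0.4585 J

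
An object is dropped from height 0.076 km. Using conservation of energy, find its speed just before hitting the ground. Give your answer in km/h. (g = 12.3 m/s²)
mgh = ½mv² → v = √(2gh) = √(2×12.3×76) = 43.24 m/s = 155.7 km/h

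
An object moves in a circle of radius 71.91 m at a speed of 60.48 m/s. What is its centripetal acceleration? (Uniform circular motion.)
a_c = v²/r = 60.48²/71.91 = 3657.83/71.91 = 50.87 m/s²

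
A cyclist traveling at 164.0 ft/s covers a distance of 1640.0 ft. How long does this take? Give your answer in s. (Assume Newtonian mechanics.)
t = d/v (with unit conversion) = 10.0 s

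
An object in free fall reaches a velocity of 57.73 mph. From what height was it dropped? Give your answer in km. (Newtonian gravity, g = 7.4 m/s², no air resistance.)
h = v²/(2g) (with unit conversion) = 0.045 km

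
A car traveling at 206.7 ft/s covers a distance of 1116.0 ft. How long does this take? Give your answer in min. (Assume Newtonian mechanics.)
t = d/v (with unit conversion) = 0.08999 min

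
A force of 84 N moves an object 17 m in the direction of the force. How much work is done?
W = Fd = 84×17 = 1428.0 J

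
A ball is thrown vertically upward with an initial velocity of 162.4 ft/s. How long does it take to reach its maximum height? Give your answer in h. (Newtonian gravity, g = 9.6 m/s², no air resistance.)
t_up = v₀/g (with unit conversion) = 0.001432 h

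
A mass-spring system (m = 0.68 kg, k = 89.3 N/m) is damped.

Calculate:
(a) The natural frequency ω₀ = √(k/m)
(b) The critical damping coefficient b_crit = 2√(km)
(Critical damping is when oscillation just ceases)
ω₀ = √(k/m) = √(89.3/0.68) = 11.46 rad/s
b_crit = 2√(km) = 2√(89.3×0.68) = 15.59 kg/s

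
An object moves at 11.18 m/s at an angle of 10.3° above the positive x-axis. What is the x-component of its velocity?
vₓ = v cos(θ) = 11.18 × cos(10.3°) = 11.0 m/s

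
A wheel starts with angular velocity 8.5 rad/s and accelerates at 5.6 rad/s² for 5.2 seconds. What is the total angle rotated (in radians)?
θ = ω₀t + ½αt² = 8.5×5.2 + ½×5.6×5.2² = 119.91 rad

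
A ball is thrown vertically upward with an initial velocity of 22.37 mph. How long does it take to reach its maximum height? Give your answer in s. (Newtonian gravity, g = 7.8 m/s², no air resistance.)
t_up = v₀/g (with unit conversion) = 1.282 s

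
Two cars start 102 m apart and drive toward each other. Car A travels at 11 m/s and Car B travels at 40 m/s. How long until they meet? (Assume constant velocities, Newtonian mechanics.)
Combined speed: v_combined = 11 + 40 = 51 m/s
Time to meet: t = d/51 = 102/51 = 2.0 s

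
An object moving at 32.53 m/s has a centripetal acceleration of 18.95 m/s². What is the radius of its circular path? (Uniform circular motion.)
r = v²/a_c = 32.53²/18.95 = 55.84 m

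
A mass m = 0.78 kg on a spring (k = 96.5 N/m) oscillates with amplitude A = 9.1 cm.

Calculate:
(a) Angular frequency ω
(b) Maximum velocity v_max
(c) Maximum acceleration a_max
ω = √(k/m) = √(96.5/0.78) = 11.12 rad/s
v_max = ωA = 11.12×0.091 = 1.012 m/s
a_max = ω²A = 11.12²×0.091 = 11.26 m/s²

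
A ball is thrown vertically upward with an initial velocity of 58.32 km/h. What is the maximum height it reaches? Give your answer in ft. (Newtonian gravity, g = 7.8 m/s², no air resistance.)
h_max = v₀²/(2g) (with unit conversion) = 55.19 ft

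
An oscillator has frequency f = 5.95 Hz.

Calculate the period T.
T = 1/f = 1/5.95 = 0.1681 s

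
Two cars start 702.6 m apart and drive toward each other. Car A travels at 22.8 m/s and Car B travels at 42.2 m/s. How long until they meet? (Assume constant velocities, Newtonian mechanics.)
Combined speed: v_combined = 22.8 + 42.2 = 65 m/s
Time to meet: t = d/65 = 702.6/65 = 10.81 s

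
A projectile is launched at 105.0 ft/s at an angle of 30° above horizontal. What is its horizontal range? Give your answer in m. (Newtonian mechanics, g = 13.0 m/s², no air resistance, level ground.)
R = v₀² sin(2θ) / g (with unit conversion) = 68.23 m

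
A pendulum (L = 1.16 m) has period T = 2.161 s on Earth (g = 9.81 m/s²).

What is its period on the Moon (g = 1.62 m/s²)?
T = 2π√(L/g), so T_moon/T_earth = √(g_earth/g_moon)
T_moon = 2π√(1.16/1.62) = 5.317 s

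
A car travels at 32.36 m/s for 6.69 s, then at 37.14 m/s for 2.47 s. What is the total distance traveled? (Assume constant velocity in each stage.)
d₁ = v₁t₁ = 32.36 × 6.69 = 216.488 m
d₂ = v₂t₂ = 37.14 × 2.47 = 91.7358 m
d_total = 216.488 + 91.7358 = 308.22 m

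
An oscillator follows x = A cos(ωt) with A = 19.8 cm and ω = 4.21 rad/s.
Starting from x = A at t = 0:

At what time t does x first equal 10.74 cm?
cos(ωt) = x/A = 10.74/19.8 = 0.5424
ωt = arccos(0.5424) = 0.9975 rad
t = 0.9975/4.21 = 0.2369 s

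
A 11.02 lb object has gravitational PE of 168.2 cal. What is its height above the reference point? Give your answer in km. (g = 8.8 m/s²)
PE = mgh → h = PE/(mg) = 703.7 J / (4.999 kg × 8.8 m/s²) = 16 m = 0.016 km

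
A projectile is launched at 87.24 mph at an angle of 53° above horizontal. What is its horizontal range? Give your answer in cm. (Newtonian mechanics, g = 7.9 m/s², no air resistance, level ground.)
R = v₀² sin(2θ) / g (with unit conversion) = 18510.0 cm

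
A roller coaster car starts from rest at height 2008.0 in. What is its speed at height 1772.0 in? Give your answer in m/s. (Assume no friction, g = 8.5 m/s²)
mgh₁ = ½mv₂² + mgh₂ → v₂ = √(2g(h₁−h₂)) = √(2×8.5×(51−45.01)) = 10.09 m/s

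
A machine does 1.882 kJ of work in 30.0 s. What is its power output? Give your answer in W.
P = W/t = 1882 J / 30 s = 62.73 W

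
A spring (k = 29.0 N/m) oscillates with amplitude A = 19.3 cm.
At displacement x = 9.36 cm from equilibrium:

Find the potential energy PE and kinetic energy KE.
E_total = ½kA² = ½×29.0×(0.193)² = 0.5401 J
PE = ½kx² = ½×29.0×(0.0936)² = 0.127 J
KE = E_total − PE = 0.4131 J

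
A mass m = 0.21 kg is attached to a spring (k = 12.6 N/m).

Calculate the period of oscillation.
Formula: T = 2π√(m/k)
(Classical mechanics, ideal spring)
T = 2π√(m/k) = 2π√(0.21/12.6) = 0.8112 s; f = 1/T = 1.233 Hz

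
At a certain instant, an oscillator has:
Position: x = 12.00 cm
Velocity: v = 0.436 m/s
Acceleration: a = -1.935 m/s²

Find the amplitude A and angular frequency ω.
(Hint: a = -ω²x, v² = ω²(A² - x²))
a = −ω²x → ω = √(|a|/x) = √(1.935/0.12) = 4.016 rad/s
v² = ω²(A² − x²) → A = √(x² + v²/ω²) = √(0.12² + 0.436²/4.016²) = 0.1618 m = 16.18 cm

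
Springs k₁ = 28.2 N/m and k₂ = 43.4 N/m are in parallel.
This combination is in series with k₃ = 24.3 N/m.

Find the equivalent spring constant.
k₁₂ = k₁ + k₂ = 71.6 N/m (parallel)
1/k_eq = 1/k₁₂ + 1/k₃ → k_eq = 18.14 N/m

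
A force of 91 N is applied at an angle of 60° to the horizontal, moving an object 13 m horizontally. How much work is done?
W = Fd cosθ = 91×13×cos(60°) = 591.5 J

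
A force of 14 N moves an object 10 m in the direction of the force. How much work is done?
W = Fd = 14×10 = 140.0 J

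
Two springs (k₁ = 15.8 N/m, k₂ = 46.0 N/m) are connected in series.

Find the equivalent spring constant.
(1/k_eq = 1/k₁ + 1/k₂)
1/k_eq = 1/15.8 + 1/46.0 = 0.08503; k_eq = 11.76 N/m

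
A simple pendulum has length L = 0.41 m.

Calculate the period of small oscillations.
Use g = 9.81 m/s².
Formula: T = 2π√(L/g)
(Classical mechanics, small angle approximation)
T = 2π√(L/g) = 2π√(0.41/9.81) = 1.285 s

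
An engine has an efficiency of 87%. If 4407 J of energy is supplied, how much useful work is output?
W_out = η × W_in = 0.87 × 4407 = 3834.1 J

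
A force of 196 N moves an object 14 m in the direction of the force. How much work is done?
W = Fd = 196×14 = 2744.0 J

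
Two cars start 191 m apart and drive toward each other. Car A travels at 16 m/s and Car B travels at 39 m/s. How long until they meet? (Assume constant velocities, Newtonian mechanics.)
Combined speed: v_combined = 16 + 39 = 55 m/s
Time to meet: t = d/55 = 191/55 = 3.47 s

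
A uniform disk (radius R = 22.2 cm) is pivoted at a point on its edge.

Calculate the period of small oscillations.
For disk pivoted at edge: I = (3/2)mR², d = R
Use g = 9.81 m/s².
I/m = (3/2)R² = 0.07393 m²; d = R = 0.222 m
T = 2π√((3/2)R²/(gR)) = 2π√(3R/(2g)) = 1.158 s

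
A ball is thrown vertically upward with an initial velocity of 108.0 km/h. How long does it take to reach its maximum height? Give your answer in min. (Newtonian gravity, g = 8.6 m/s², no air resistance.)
t_up = v₀/g (with unit conversion) = 0.05814 min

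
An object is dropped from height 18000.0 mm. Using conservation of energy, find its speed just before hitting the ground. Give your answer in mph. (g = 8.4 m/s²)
mgh = ½mv² → v = √(2gh) = √(2×8.4×18) = 17.39 m/s = 38.9 mph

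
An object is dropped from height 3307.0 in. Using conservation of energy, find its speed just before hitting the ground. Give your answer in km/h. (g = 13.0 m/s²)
mgh = ½mv² → v = √(2gh) = √(2×13.0×84) = 46.73 m/s = 168.2 km/h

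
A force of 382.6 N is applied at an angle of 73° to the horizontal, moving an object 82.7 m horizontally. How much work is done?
W = Fd cosθ = 382.6×82.7×cos(73°) = 9250.9 J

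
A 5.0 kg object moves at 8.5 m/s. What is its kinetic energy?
KE = ½mv² = ½×5.0×8.5² = 180.625 J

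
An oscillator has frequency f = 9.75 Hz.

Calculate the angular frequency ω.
ω = 2πf = 2π×9.75 = 61.26 rad/s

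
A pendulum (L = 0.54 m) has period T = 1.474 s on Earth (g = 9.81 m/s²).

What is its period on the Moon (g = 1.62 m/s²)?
T = 2π√(L/g), so T_moon/T_earth = √(g_earth/g_moon)
T_moon = 2π√(0.54/1.62) = 3.628 s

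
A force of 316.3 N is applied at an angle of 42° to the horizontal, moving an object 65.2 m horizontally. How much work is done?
W = Fd cosθ = 316.3×65.2×cos(42°) = 15326.0 J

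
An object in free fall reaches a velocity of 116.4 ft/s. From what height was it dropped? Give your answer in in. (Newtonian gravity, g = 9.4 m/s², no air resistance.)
h = v²/(2g) (with unit conversion) = 2636.0 in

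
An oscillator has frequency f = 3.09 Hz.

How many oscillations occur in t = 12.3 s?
n = f×t = 3.09×12.3 = 38.01 oscillations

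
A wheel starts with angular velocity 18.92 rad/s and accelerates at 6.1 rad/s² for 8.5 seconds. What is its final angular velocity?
ω = ω₀ + αt = 18.92 + 6.1 × 8.5 = 70.77 rad/s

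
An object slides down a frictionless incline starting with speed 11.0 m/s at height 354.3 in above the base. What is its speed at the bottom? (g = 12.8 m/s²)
½mv₀² + mgh = ½mv² → v = √(v₀² + 2gh) = √(11² + 2×12.8×8.999) = 18.75 m/s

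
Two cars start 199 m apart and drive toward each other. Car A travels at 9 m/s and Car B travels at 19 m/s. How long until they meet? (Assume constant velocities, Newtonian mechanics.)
Combined speed: v_combined = 9 + 19 = 28 m/s
Time to meet: t = d/28 = 199/28 = 7.11 s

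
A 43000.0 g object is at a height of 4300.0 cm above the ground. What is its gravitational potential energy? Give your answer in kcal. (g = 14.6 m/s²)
PE = mgh = 43 kg × 14.6 m/s² × 43 m = 2.7e+04 J = 6.452 kcal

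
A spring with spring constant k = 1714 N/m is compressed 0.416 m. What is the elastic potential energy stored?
PE = ½kx² = ½×1714×0.416² = 148.3 J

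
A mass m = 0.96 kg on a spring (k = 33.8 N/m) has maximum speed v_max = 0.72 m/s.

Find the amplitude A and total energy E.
½mv²_max = ½kA² → A = v_max√(m/k) = 0.72×√(0.96/33.8) = 0.1213 m = 12.13 cm
E = ½mv²_max = ½×0.96×0.72² = 0.2488 J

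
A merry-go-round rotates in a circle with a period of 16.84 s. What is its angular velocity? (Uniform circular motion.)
ω = 2π/T = 2π/16.84 = 0.3731 rad/s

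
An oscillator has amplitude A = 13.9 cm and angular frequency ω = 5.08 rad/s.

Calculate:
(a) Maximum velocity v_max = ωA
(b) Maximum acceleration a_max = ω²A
v_max = ωA = 5.08×0.139 = 0.7061 m/s
a_max = ω²A = 5.08²×0.139 = 3.587 m/s²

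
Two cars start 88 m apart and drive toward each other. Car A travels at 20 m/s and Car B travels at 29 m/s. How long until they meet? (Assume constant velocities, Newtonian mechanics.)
Combined speed: v_combined = 20 + 29 = 49 m/s
Time to meet: t = d/49 = 88/49 = 1.8 s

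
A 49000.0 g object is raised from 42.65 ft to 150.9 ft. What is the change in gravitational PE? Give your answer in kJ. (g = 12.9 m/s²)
ΔPE = mg(h₂ − h₁) = 49 kg × 12.9 m/s² × (45.99 − 13) m = 2.086e+04 J = 20.86 kJ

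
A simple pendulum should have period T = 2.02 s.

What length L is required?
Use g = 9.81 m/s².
T = 2π√(L/g) → L = g(T/2π)² = 9.81×(2.02/2π)² = 1.014 m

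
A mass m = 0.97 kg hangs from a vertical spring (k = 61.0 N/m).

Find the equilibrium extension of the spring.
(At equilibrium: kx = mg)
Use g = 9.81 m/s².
x_eq = mg/k = 0.97×9.81/61.0 = 0.156 m = 15.6 cm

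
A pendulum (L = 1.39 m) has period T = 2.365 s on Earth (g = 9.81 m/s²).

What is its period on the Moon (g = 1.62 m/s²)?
T = 2π√(L/g), so T_moon/T_earth = √(g_earth/g_moon)
T_moon = 2π√(1.39/1.62) = 5.82 s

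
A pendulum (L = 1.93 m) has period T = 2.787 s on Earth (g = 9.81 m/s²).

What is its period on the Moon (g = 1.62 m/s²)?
T = 2π√(L/g), so T_moon/T_earth = √(g_earth/g_moon)
T_moon = 2π√(1.93/1.62) = 6.858 s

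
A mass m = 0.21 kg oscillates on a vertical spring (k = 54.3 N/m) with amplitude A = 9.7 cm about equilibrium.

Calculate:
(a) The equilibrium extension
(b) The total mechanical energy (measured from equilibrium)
x_eq = mg/k = 0.21×9.81/54.3 = 0.03794 m = 3.794 cm
E = ½kA² = ½×54.3×(0.097)² = 0.2555 J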